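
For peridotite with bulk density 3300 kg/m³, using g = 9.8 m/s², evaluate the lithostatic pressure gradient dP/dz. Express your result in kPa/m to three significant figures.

dP/dz = ρg = 3300 kg/m³ × 9.8 m/s² = 32340 Pa/m
= 32340 Pa/m × (1 kPa/m / 1000.0 Pa/m) = 32.340 kPa/m

32.3 kPa/m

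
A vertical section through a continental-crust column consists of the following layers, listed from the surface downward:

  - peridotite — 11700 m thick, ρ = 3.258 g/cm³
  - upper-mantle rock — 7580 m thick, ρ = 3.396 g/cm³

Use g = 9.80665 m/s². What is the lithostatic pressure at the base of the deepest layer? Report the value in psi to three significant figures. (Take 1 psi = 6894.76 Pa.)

90800 psi

peridotite: 3258 kg/m³ × 9.80665 m/s² × 11700 m = 3.738×10^8 Pa = 54217 psi
upper-mantle rock: 3396 kg/m³ × 9.80665 m/s² × 7580 m = 2.524×10^8 Pa = 36613 psi
Total = 54217 + 36613 = 90831 psi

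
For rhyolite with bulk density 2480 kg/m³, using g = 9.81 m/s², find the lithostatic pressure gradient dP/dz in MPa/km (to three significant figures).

24.3 MPa/km

dP/dz = ρg = 2480 kg/m³ × 9.81 m/s² = 24329 Pa/m
= 24329 Pa/m × (1 MPa/km / 1000.0 Pa/m) = 24.329 MPa/km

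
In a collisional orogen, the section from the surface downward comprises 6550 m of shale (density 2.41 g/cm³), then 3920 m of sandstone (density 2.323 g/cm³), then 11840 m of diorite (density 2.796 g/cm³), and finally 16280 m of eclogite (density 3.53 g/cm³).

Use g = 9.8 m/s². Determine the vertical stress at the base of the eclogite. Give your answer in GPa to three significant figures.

1.13 GPa

shale: 2410 kg/m³ × 9.8 m/s² × 6550 m = 1.547×10^8 Pa = 0.1547 GPa
sandstone: 2323 kg/m³ × 9.8 m/s² × 3920 m = 8.924×10^7 Pa = 0.08924 GPa
diorite: 2796 kg/m³ × 9.8 m/s² × 11840 m = 3.244×10^8 Pa = 0.3244 GPa
eclogite: 3530 kg/m³ × 9.8 m/s² × 16280 m = 5.632×10^8 Pa = 0.5632 GPa
Total = 0.1547 + 0.08924 + 0.3244 + 0.5632 = 1.1316 GPa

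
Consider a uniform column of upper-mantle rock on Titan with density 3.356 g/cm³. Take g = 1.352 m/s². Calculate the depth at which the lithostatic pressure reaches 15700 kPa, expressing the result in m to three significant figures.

3460 m

h = P/(ρg) = 15700 kPa / (3356 kg/m³ × 1.352 m/s²) = 1.570×10^7 Pa / 4537.3 Pa/m = 3460.2 m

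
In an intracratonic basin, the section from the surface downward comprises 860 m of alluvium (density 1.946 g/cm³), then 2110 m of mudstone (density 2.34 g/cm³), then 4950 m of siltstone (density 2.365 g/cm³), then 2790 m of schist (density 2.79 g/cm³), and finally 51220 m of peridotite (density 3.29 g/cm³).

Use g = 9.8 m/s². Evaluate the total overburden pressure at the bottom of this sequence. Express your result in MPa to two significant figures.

alluvium: 1946 kg/m³ × 9.8 m/s² × 860 m = 1.640×10^7 Pa = 16.40 MPa
mudstone: 2340 kg/m³ × 9.8 m/s² × 2110 m = 4.839×10^7 Pa = 48.39 MPa
siltstone: 2365 kg/m³ × 9.8 m/s² × 4950 m = 1.147×10^8 Pa = 114.7 MPa
schist: 2790 kg/m³ × 9.8 m/s² × 2790 m = 7.628×10^7 Pa = 76.28 MPa
peridotite: 3290 kg/m³ × 9.8 m/s² × 51220 m = 1.651×10^9 Pa = 1651 MPa
Total = 16.40 + 48.39 + 114.7 + 76.28 + 1651 = 1907.2 MPa

1900 MPa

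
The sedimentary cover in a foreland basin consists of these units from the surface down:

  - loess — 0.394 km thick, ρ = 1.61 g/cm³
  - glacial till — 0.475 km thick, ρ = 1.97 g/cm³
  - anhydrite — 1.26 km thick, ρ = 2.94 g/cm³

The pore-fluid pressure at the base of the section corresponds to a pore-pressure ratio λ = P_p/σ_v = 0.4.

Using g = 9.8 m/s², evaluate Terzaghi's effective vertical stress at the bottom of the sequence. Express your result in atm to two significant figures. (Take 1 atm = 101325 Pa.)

310 atm

Overburden (lithostatic) stress σ_v:
loess: 1610 kg/m³ × 9.8 m/s² × 394 m = 6.217×10^6 Pa = 6.217 MPa
glacial till: 1970 kg/m³ × 9.8 m/s² × 475 m = 9.170×10^6 Pa = 9.170 MPa
anhydrite: 2940 kg/m³ × 9.8 m/s² × 1260 m = 3.630×10^7 Pa = 36.30 MPa
Total = 6.217 + 9.170 + 36.30 = 51.690 MPa
Pore pressure P_p = λ·σ_v = 0.4 × 51.69 MPa = 20.68 MPa
Effective stress σ' = σ_v − P_p = 51.69 − 20.68 = 31.014 MPa = 306.08 atm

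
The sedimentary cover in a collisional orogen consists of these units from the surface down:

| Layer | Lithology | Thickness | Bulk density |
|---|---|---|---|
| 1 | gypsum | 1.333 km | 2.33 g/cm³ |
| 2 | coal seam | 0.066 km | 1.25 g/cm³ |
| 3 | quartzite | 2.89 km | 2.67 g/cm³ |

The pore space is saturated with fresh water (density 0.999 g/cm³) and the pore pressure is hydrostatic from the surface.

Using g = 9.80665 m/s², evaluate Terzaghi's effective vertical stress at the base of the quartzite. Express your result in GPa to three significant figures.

Overburden (lithostatic) stress σ_v:
gypsum: 2330 kg/m³ × 9.80665 m/s² × 1333 m = 3.046×10^7 Pa = 30.46 MPa
coal seam: 1250 kg/m³ × 9.80665 m/s² × 66 m = 8.090×10^5 Pa = 0.8090 MPa
quartzite: 2670 kg/m³ × 9.80665 m/s² × 2890 m = 7.567×10^7 Pa = 75.67 MPa
Total = 30.46 + 0.8090 + 75.67 = 106.94 MPa
Pore pressure P_p = 999 kg/m³ × 9.80665 m/s² × 4289 m = 4.202×10^7 Pa = 42.02 MPa
Effective stress σ' = σ_v − P_p = 106.9 − 42.02 = 64.920 MPa = 0.064920 GPa

0.0649 GPa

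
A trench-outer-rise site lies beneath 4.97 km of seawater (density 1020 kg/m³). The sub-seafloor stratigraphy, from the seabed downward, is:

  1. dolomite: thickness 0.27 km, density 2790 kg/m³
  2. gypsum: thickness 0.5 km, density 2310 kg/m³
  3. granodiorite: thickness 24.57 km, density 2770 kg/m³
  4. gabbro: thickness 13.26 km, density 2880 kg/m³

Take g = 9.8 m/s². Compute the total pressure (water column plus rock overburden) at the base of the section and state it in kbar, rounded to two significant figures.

seawater: 1020 kg/m³ × 9.8 m/s² × 4970 m = 4.968×10^7 Pa = 0.4968 kbar
dolomite: 2790 kg/m³ × 9.8 m/s² × 270 m = 7.382×10^6 Pa = 0.07382 kbar
gypsum: 2310 kg/m³ × 9.8 m/s² × 500 m = 1.132×10^7 Pa = 0.1132 kbar
granodiorite: 2770 kg/m³ × 9.8 m/s² × 24570 m = 6.670×10^8 Pa = 6.670 kbar
gabbro: 2880 kg/m³ × 9.8 m/s² × 13260 m = 3.743×10^8 Pa = 3.743 kbar
Total = 0.4968 + 0.07382 + 0.1132 + 6.670 + 3.743 = 11.096 kbar

11 kbar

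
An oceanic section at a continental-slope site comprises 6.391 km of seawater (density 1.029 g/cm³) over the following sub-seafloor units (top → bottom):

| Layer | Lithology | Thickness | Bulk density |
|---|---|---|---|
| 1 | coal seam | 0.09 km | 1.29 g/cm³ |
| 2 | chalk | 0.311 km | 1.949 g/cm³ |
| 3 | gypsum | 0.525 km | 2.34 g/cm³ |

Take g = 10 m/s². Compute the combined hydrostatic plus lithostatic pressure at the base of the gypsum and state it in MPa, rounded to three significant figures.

seawater: 1029 kg/m³ × 10 m/s² × 6391 m = 6.576×10^7 Pa = 65.76 MPa
coal seam: 1290 kg/m³ × 10 m/s² × 90 m = 1.161×10^6 Pa = 1.161 MPa
chalk: 1949 kg/m³ × 10 m/s² × 311 m = 6.061×10^6 Pa = 6.061 MPa
gypsum: 2340 kg/m³ × 10 m/s² × 525 m = 1.228×10^7 Pa = 12.29 MPa
Total = 65.76 + 1.161 + 6.061 + 12.29 = 85.271 MPa

85.3 MPa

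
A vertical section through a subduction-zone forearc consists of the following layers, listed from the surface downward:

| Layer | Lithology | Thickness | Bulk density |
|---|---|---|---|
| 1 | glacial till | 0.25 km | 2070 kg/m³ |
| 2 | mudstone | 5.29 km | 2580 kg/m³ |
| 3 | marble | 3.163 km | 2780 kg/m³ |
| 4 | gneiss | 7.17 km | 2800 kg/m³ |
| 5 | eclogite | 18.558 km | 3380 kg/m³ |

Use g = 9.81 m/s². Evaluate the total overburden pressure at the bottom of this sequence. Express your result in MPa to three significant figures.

glacial till: 2070 kg/m³ × 9.81 m/s² × 250 m = 5.077×10^6 Pa = 5.077 MPa
mudstone: 2580 kg/m³ × 9.81 m/s² × 5290 m = 1.339×10^8 Pa = 133.9 MPa
marble: 2780 kg/m³ × 9.81 m/s² × 3163 m = 8.626×10^7 Pa = 86.26 MPa
gneiss: 2800 kg/m³ × 9.81 m/s² × 7170 m = 1.969×10^8 Pa = 196.9 MPa
eclogite: 3380 kg/m³ × 9.81 m/s² × 18558 m = 6.153×10^8 Pa = 615.3 MPa
Total = 5.077 + 133.9 + 86.26 + 196.9 + 615.3 = 1037.5 MPa

1040 MPa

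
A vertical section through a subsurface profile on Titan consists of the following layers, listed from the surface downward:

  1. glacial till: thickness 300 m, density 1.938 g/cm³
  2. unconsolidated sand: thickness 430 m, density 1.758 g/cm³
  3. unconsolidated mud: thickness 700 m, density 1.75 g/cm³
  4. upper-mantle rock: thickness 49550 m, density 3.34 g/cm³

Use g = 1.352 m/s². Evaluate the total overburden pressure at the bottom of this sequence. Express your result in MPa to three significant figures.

227 MPa

glacial till: 1938 kg/m³ × 1.352 m/s² × 300 m = 7.861×10^5 Pa = 0.7861 MPa
unconsolidated sand: 1758 kg/m³ × 1.352 m/s² × 430 m = 1.022×10^6 Pa = 1.022 MPa
unconsolidated mud: 1750 kg/m³ × 1.352 m/s² × 700 m = 1.656×10^6 Pa = 1.656 MPa
upper-mantle rock: 3340 kg/m³ × 1.352 m/s² × 49550 m = 2.238×10^8 Pa = 223.8 MPa
Total = 0.7861 + 1.022 + 1.656 + 223.8 = 227.22 MPa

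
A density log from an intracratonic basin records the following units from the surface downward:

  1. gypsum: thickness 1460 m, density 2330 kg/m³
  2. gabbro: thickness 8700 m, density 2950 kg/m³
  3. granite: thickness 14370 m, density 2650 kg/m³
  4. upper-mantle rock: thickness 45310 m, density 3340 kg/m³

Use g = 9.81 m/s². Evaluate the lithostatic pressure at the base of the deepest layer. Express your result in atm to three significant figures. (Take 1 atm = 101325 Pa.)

gypsum: 2330 kg/m³ × 9.81 m/s² × 1460 m = 3.337×10^7 Pa = 329.4 atm
gabbro: 2950 kg/m³ × 9.81 m/s² × 8700 m = 2.518×10^8 Pa = 2485 atm
granite: 2650 kg/m³ × 9.81 m/s² × 14370 m = 3.736×10^8 Pa = 3687 atm
upper-mantle rock: 3340 kg/m³ × 9.81 m/s² × 45310 m = 1.485×10^9 Pa = 14652 atm
Total = 329.4 + 2485 + 3687 + 14652 = 21153 atm

21200 atm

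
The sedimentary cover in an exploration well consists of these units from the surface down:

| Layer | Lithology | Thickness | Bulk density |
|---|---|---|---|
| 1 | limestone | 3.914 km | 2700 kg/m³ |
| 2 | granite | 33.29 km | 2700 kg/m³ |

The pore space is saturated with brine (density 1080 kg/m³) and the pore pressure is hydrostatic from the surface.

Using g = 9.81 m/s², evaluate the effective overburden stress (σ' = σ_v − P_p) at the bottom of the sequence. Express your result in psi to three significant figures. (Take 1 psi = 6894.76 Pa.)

85800 psi

Overburden (lithostatic) stress σ_v:
limestone: 2700 kg/m³ × 9.81 m/s² × 3914 m = 1.037×10^8 Pa = 103.7 MPa
granite: 2700 kg/m³ × 9.81 m/s² × 33290 m = 8.818×10^8 Pa = 881.8 MPa
Total = 103.7 + 881.8 = 985.42 MPa
Pore pressure P_p = 1080 kg/m³ × 9.81 m/s² × 37204 m = 3.942×10^8 Pa = 394.2 MPa
Effective stress σ' = σ_v − P_p = 985.4 − 394.2 = 591.25 MPa = 85754 psi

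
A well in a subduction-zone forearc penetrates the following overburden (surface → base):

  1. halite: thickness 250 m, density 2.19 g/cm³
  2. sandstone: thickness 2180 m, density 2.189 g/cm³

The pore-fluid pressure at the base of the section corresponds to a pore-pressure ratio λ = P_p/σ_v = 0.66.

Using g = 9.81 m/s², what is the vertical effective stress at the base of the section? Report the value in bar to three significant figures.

Overburden (lithostatic) stress σ_v:
halite: 2190 kg/m³ × 9.81 m/s² × 250 m = 5.371×10^6 Pa = 5.371 MPa
sandstone: 2189 kg/m³ × 9.81 m/s² × 2180 m = 4.681×10^7 Pa = 46.81 MPa
Total = 5.371 + 46.81 = 52.184 MPa
Pore pressure P_p = λ·σ_v = 0.66 × 52.18 MPa = 34.44 MPa
Effective stress σ' = σ_v − P_p = 52.18 − 34.44 = 17.743 MPa = 177.43 bar

177 bar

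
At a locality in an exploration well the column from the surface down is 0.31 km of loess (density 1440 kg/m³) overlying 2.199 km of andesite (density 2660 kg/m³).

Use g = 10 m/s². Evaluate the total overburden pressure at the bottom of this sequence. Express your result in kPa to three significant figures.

63000 kPa

loess: 1440 kg/m³ × 10 m/s² × 310 m = 4.464×10^6 Pa = 4464 kPa
andesite: 2660 kg/m³ × 10 m/s² × 2199 m = 5.849×10^7 Pa = 58493 kPa
Total = 4464 + 58493 = 62957 kPa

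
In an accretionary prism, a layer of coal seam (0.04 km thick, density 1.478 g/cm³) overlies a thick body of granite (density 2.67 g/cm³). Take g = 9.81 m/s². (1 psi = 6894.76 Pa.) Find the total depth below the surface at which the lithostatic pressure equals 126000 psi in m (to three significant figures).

33200 m

Pressure at base of upper layers: 1478×9.81×40 = 5.800×10^5 Pa = 84.12 psi
Remaining pressure to be supplied by granite: 8.687×10^8 − 5.800×10^5 = 8.682×10^8 Pa
Additional depth in granite = 8.682×10^8 Pa / (2670 kg/m³ × 9.81 m/s²) = 33145 m
Total depth = 40 m + 33145 m = 33185 m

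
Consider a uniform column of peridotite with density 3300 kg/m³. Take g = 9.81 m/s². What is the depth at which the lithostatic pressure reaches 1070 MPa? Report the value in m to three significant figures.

33100 m

h = P/(ρg) = 1070 MPa / (3300 kg/m³ × 9.81 m/s²) = 1.070×10^9 Pa / 32373 Pa/m = 33052 m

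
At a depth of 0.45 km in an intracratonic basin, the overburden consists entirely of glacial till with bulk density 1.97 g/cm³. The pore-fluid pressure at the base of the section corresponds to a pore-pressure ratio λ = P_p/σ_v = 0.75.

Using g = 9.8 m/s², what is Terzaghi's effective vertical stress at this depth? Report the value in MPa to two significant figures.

Overburden (lithostatic) stress σ_v:
glacial till: 1970 kg/m³ × 9.8 m/s² × 450 m = 8.688×10^6 Pa = 8.688 MPa
Pore pressure P_p = λ·σ_v = 0.75 × 8.688 MPa = 6.516 MPa
Effective stress σ' = σ_v − P_p = 8.688 − 6.516 = 2.1719 MPa

2.2 MPa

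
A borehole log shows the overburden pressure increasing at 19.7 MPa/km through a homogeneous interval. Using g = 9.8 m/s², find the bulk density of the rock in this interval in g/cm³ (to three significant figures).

2.01 g/cm³

ρ = (dP/dz)/g = 19.7 MPa/km / 9.8 m/s² = 19700 Pa/m / 9.8 m/s² = 2010.2 kg/m³
= 2.010 g/cm³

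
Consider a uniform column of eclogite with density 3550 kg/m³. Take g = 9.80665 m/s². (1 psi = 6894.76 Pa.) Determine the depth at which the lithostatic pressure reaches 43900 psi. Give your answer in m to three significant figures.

h = P/(ρg) = 43900 psi / (3550 kg/m³ × 9.80665 m/s²) = 3.027×10^8 Pa / 34814 Pa/m = 8694.3 m

8690 m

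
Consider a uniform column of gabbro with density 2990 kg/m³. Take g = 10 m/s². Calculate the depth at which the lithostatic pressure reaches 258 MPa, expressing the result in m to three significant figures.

8630 m

h = P/(ρg) = 258 MPa / (2990 kg/m³ × 10 m/s²) = 2.580×10^8 Pa / 29900 Pa/m = 8628.8 m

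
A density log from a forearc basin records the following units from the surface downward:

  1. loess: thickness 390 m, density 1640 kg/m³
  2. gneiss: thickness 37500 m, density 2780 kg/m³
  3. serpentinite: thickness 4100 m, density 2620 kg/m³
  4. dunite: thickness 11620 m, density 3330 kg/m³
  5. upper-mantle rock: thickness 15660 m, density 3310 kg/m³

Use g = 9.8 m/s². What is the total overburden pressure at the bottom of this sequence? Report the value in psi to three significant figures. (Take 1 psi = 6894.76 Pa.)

293000 psi

loess: 1640 kg/m³ × 9.8 m/s² × 390 m = 6.268×10^6 Pa = 909.1 psi
gneiss: 2780 kg/m³ × 9.8 m/s² × 37500 m = 1.022×10^9 Pa = 1.482×10^5 psi
serpentinite: 2620 kg/m³ × 9.8 m/s² × 4100 m = 1.053×10^8 Pa = 15268 psi
dunite: 3330 kg/m³ × 9.8 m/s² × 11620 m = 3.792×10^8 Pa = 54999 psi
upper-mantle rock: 3310 kg/m³ × 9.8 m/s² × 15660 m = 5.080×10^8 Pa = 73676 psi
Total = 909.1 + 1.482×10^5 + 15268 + 54999 + 73676 = 2.9303×10^5 psi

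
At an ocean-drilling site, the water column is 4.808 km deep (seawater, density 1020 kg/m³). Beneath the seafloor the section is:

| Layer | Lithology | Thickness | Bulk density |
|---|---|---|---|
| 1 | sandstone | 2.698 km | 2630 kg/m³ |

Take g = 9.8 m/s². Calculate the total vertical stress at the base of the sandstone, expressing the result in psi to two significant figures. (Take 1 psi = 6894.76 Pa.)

seawater: 1020 kg/m³ × 9.8 m/s² × 4808 m = 4.806×10^7 Pa = 6971 psi
sandstone: 2630 kg/m³ × 9.8 m/s² × 2698 m = 6.954×10^7 Pa = 10086 psi
Total = 6971 + 10086 = 17056 psi

17000 psi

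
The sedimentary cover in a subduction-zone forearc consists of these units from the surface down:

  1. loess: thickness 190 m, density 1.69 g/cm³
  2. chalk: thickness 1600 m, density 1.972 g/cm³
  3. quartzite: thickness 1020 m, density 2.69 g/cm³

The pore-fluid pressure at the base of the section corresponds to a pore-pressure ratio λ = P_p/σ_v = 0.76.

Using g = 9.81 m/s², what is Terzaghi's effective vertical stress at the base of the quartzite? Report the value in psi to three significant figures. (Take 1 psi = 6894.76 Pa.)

Overburden (lithostatic) stress σ_v:
loess: 1690 kg/m³ × 9.81 m/s² × 190 m = 3.150×10^6 Pa = 3.150 MPa
chalk: 1972 kg/m³ × 9.81 m/s² × 1600 m = 3.095×10^7 Pa = 30.95 MPa
quartzite: 2690 kg/m³ × 9.81 m/s² × 1020 m = 2.692×10^7 Pa = 26.92 MPa
Total = 3.150 + 30.95 + 26.92 = 61.019 MPa
Pore pressure P_p = λ·σ_v = 0.76 × 61.02 MPa = 46.37 MPa
Effective stress σ' = σ_v − P_p = 61.02 − 46.37 = 14.645 MPa = 2124.0 psi

2120 psi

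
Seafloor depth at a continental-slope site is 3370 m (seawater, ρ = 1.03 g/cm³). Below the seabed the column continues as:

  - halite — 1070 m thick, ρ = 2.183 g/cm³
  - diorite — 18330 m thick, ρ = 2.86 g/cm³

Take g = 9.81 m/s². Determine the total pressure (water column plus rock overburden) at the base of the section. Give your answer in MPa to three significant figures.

571 MPa

seawater: 1030 kg/m³ × 9.81 m/s² × 3370 m = 3.405×10^7 Pa = 34.05 MPa
halite: 2183 kg/m³ × 9.81 m/s² × 1070 m = 2.291×10^7 Pa = 22.91 MPa
diorite: 2860 kg/m³ × 9.81 m/s² × 18330 m = 5.143×10^8 Pa = 514.3 MPa
Total = 34.05 + 22.91 + 514.3 = 571.24 MPa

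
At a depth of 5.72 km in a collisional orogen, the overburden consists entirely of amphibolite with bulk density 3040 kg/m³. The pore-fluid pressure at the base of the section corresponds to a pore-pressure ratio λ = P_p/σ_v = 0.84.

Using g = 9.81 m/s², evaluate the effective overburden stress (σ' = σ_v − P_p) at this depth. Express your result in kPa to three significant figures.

27300 kPa

Overburden (lithostatic) stress σ_v:
amphibolite: 3040 kg/m³ × 9.81 m/s² × 5720 m = 1.706×10^8 Pa = 170.6 MPa
Pore pressure P_p = λ·σ_v = 0.84 × 170.6 MPa = 143.3 MPa
Effective stress σ' = σ_v − P_p = 170.6 − 143.3 = 27.293 MPa = 27293 kPa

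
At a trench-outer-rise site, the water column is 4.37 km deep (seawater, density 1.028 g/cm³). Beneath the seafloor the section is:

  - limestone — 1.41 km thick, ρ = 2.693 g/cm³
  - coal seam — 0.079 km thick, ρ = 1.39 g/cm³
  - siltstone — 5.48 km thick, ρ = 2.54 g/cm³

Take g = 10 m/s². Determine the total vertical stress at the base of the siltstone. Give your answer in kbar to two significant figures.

2.2 kbar

seawater: 1028 kg/m³ × 10 m/s² × 4370 m = 4.492×10^7 Pa = 0.4492 kbar
limestone: 2693 kg/m³ × 10 m/s² × 1410 m = 3.797×10^7 Pa = 0.3797 kbar
coal seam: 1390 kg/m³ × 10 m/s² × 79 m = 1.098×10^6 Pa = 0.01098 kbar
siltstone: 2540 kg/m³ × 10 m/s² × 5480 m = 1.392×10^8 Pa = 1.392 kbar
Total = 0.4492 + 0.3797 + 0.01098 + 1.392 = 2.2319 kbar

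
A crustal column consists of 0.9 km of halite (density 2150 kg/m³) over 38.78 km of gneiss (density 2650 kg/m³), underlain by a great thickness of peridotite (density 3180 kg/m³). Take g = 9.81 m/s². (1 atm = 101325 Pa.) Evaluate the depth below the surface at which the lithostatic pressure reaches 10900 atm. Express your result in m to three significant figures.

Pressure at base of upper layers: 2150×9.81×900 + 2650×9.81×38780 = 1.027×10^9 Pa = 10137 atm
Remaining pressure to be supplied by peridotite: 1.104×10^9 − 1.027×10^9 = 7.732×10^7 Pa
Additional depth in peridotite = 7.732×10^7 Pa / (3180 kg/m³ × 9.81 m/s²) = 2478.4 m
Total depth = 39680 m + 2478.4 m = 42158 m

42200 m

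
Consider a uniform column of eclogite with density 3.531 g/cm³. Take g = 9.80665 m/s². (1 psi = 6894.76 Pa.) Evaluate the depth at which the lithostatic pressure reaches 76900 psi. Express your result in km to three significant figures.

h = P/(ρg) = 76900 psi / (3531 kg/m³ × 9.80665 m/s²) = 5.302×10^8 Pa / 34627 Pa/m = 15312 m
= 15.312 km

15.3 km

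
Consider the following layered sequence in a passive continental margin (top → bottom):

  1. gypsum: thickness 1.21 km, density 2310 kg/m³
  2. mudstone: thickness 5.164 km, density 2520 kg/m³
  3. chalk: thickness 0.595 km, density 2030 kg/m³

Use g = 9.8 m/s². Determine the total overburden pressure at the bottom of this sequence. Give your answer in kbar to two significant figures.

1.7 kbar

gypsum: 2310 kg/m³ × 9.8 m/s² × 1210 m = 2.739×10^7 Pa = 0.2739 kbar
mudstone: 2520 kg/m³ × 9.8 m/s² × 5164 m = 1.275×10^8 Pa = 1.275 kbar
chalk: 2030 kg/m³ × 9.8 m/s² × 595 m = 1.184×10^7 Pa = 0.1184 kbar
Total = 0.2739 + 1.275 + 0.1184 = 1.6676 kbar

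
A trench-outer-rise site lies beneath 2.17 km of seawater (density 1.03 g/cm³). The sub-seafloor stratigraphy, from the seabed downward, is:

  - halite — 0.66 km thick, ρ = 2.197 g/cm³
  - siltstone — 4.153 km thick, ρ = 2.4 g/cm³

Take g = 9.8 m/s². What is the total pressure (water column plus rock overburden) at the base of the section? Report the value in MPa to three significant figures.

134 MPa

seawater: 1030 kg/m³ × 9.8 m/s² × 2170 m = 2.190×10^7 Pa = 21.90 MPa
halite: 2197 kg/m³ × 9.8 m/s² × 660 m = 1.421×10^7 Pa = 14.21 MPa
siltstone: 2400 kg/m³ × 9.8 m/s² × 4153 m = 9.768×10^7 Pa = 97.68 MPa
Total = 21.90 + 14.21 + 97.68 = 133.79 MPa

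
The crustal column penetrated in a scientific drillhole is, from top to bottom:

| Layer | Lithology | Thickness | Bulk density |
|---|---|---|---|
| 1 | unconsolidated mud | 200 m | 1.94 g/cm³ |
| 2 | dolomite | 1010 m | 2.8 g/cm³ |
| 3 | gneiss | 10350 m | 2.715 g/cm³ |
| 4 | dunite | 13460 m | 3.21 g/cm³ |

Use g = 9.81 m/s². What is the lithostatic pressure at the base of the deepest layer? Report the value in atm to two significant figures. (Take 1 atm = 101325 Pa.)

unconsolidated mud: 1940 kg/m³ × 9.81 m/s² × 200 m = 3.806×10^6 Pa = 37.57 atm
dolomite: 2800 kg/m³ × 9.81 m/s² × 1010 m = 2.774×10^7 Pa = 273.8 atm
gneiss: 2715 kg/m³ × 9.81 m/s² × 10350 m = 2.757×10^8 Pa = 2721 atm
dunite: 3210 kg/m³ × 9.81 m/s² × 13460 m = 4.239×10^8 Pa = 4183 atm
Total = 37.57 + 273.8 + 2721 + 4183 = 7215.1 atm

7200 atm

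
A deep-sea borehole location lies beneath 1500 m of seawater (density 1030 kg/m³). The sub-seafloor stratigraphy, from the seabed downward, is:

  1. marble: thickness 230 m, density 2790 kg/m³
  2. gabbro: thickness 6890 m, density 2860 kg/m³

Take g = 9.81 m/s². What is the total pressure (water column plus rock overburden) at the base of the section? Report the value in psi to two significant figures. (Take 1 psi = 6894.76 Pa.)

31000 psi

seawater: 1030 kg/m³ × 9.81 m/s² × 1500 m = 1.516×10^7 Pa = 2198 psi
marble: 2790 kg/m³ × 9.81 m/s² × 230 m = 6.295×10^6 Pa = 913.0 psi
gabbro: 2860 kg/m³ × 9.81 m/s² × 6890 m = 1.933×10^8 Pa = 28037 psi
Total = 2198 + 913.0 + 28037 = 31149 psi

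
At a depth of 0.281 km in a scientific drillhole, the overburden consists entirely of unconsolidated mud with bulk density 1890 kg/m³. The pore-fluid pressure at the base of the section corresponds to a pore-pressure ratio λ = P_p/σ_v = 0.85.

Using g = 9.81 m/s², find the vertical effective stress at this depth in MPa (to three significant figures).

0.781 MPa

Overburden (lithostatic) stress σ_v:
unconsolidated mud: 1890 kg/m³ × 9.81 m/s² × 281 m = 5.210×10^6 Pa = 5.210 MPa
Pore pressure P_p = λ·σ_v = 0.85 × 5.210 MPa = 4.428 MPa
Effective stress σ' = σ_v − P_p = 5.210 − 4.428 = 0.78150 MPa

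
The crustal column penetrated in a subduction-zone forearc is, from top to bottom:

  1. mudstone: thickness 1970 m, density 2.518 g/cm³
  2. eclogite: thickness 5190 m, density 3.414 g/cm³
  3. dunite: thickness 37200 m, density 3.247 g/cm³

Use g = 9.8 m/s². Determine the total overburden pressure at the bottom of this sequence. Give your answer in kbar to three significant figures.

14.1 kbar

mudstone: 2518 kg/m³ × 9.8 m/s² × 1970 m = 4.861×10^7 Pa = 0.4861 kbar
eclogite: 3414 kg/m³ × 9.8 m/s² × 5190 m = 1.736×10^8 Pa = 1.736 kbar
dunite: 3247 kg/m³ × 9.8 m/s² × 37200 m = 1.184×10^9 Pa = 11.84 kbar
Total = 0.4861 + 1.736 + 11.84 = 14.060 kbar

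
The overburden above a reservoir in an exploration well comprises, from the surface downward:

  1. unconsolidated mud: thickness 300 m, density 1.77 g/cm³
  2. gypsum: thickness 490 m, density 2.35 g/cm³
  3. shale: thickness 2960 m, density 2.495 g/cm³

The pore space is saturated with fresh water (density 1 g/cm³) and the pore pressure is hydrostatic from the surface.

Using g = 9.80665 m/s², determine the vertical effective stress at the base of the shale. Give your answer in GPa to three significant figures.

Overburden (lithostatic) stress σ_v:
unconsolidated mud: 1770 kg/m³ × 9.80665 m/s² × 300 m = 5.207×10^6 Pa = 5.207 MPa
gypsum: 2350 kg/m³ × 9.80665 m/s² × 490 m = 1.129×10^7 Pa = 11.29 MPa
shale: 2495 kg/m³ × 9.80665 m/s² × 2960 m = 7.242×10^7 Pa = 72.42 MPa
Total = 5.207 + 11.29 + 72.42 = 88.924 MPa
Pore pressure P_p = 1000 kg/m³ × 9.80665 m/s² × 3750 m = 3.677×10^7 Pa = 36.77 MPa
Effective stress σ' = σ_v − P_p = 88.92 − 36.77 = 52.149 MPa = 0.052149 GPa

0.0521 GPa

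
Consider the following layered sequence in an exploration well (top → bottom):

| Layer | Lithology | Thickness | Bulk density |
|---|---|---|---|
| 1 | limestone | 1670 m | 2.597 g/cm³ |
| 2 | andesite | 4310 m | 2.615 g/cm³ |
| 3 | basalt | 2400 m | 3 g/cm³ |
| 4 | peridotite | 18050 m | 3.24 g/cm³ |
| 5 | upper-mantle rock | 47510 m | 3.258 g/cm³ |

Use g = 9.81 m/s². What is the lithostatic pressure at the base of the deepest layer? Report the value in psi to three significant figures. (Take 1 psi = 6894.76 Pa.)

limestone: 2597 kg/m³ × 9.81 m/s² × 1670 m = 4.255×10^7 Pa = 6171 psi
andesite: 2615 kg/m³ × 9.81 m/s² × 4310 m = 1.106×10^8 Pa = 16036 psi
basalt: 3000 kg/m³ × 9.81 m/s² × 2400 m = 7.063×10^7 Pa = 10244 psi
peridotite: 3240 kg/m³ × 9.81 m/s² × 18050 m = 5.737×10^8 Pa = 83209 psi
upper-mantle rock: 3258 kg/m³ × 9.81 m/s² × 47510 m = 1.518×10^9 Pa = 2.202×10^5 psi
Total = 6171 + 16036 + 10244 + 83209 + 2.202×10^5 = 3.3590×10^5 psi

336000 psi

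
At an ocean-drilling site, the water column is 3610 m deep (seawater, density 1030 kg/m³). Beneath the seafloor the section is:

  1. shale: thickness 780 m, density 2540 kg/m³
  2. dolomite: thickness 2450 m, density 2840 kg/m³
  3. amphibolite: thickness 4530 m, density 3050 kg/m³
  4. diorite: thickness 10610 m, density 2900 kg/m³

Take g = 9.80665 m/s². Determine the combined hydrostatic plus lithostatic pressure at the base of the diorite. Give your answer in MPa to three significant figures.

561 MPa

seawater: 1030 kg/m³ × 9.80665 m/s² × 3610 m = 3.646×10^7 Pa = 36.46 MPa
shale: 2540 kg/m³ × 9.80665 m/s² × 780 m = 1.943×10^7 Pa = 19.43 MPa
dolomite: 2840 kg/m³ × 9.80665 m/s² × 2450 m = 6.823×10^7 Pa = 68.23 MPa
amphibolite: 3050 kg/m³ × 9.80665 m/s² × 4530 m = 1.355×10^8 Pa = 135.5 MPa
diorite: 2900 kg/m³ × 9.80665 m/s² × 10610 m = 3.017×10^8 Pa = 301.7 MPa
Total = 36.46 + 19.43 + 68.23 + 135.5 + 301.7 = 561.36 MPa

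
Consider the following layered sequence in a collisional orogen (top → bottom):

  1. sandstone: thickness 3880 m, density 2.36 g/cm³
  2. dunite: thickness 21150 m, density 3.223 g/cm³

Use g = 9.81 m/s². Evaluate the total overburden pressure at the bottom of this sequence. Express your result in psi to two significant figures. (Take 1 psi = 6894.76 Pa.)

sandstone: 2360 kg/m³ × 9.81 m/s² × 3880 m = 8.983×10^7 Pa = 13028 psi
dunite: 3223 kg/m³ × 9.81 m/s² × 21150 m = 6.687×10^8 Pa = 96989 psi
Total = 13028 + 96989 = 1.1002×10^5 psi

110000 psi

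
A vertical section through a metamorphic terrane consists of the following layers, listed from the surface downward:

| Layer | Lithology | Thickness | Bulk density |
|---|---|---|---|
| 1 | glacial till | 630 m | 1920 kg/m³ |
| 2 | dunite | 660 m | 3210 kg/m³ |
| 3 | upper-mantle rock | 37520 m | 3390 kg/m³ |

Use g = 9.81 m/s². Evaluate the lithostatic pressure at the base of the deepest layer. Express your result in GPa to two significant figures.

glacial till: 1920 kg/m³ × 9.81 m/s² × 630 m = 1.187×10^7 Pa = 0.01187 GPa
dunite: 3210 kg/m³ × 9.81 m/s² × 660 m = 2.078×10^7 Pa = 0.02078 GPa
upper-mantle rock: 3390 kg/m³ × 9.81 m/s² × 37520 m = 1.248×10^9 Pa = 1.248 GPa
Total = 0.01187 + 0.02078 + 1.248 = 1.2804 GPa

1.3 GPa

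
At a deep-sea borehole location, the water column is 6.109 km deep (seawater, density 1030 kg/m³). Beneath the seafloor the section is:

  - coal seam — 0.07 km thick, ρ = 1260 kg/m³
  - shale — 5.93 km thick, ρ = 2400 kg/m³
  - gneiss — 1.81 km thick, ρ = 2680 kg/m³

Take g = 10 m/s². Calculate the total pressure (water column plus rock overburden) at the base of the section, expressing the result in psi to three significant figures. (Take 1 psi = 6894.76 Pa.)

seawater: 1030 kg/m³ × 10 m/s² × 6109 m = 6.292×10^7 Pa = 9126 psi
coal seam: 1260 kg/m³ × 10 m/s² × 70 m = 8.820×10^5 Pa = 127.9 psi
shale: 2400 kg/m³ × 10 m/s² × 5930 m = 1.423×10^8 Pa = 20642 psi
gneiss: 2680 kg/m³ × 10 m/s² × 1810 m = 4.851×10^7 Pa = 7035 psi
Total = 9126 + 127.9 + 20642 + 7035 = 36931 psi

36900 psi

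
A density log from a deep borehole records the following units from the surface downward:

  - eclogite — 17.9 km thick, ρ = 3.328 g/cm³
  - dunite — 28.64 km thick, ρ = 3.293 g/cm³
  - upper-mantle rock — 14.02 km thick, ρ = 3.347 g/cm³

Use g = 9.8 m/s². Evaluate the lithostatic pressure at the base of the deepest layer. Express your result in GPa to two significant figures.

eclogite: 3328 kg/m³ × 9.8 m/s² × 17900 m = 5.838×10^8 Pa = 0.5838 GPa
dunite: 3293 kg/m³ × 9.8 m/s² × 28640 m = 9.243×10^8 Pa = 0.9243 GPa
upper-mantle rock: 3347 kg/m³ × 9.8 m/s² × 14020 m = 4.599×10^8 Pa = 0.4599 GPa
Total = 0.5838 + 0.9243 + 0.4599 = 1.9679 GPa

2.0 GPa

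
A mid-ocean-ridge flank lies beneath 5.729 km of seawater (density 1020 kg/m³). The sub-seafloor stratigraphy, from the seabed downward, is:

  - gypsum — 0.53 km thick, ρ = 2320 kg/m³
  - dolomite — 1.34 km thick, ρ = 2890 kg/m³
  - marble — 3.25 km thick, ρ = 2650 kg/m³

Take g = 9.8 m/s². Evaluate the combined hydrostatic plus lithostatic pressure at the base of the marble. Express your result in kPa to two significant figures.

190000 kPa

seawater: 1020 kg/m³ × 9.8 m/s² × 5729 m = 5.727×10^7 Pa = 57267 kPa
gypsum: 2320 kg/m³ × 9.8 m/s² × 530 m = 1.205×10^7 Pa = 12050 kPa
dolomite: 2890 kg/m³ × 9.8 m/s² × 1340 m = 3.795×10^7 Pa = 37951 kPa
marble: 2650 kg/m³ × 9.8 m/s² × 3250 m = 8.440×10^7 Pa = 84403 kPa
Total = 57267 + 12050 + 37951 + 84403 = 1.9167×10^5 kPa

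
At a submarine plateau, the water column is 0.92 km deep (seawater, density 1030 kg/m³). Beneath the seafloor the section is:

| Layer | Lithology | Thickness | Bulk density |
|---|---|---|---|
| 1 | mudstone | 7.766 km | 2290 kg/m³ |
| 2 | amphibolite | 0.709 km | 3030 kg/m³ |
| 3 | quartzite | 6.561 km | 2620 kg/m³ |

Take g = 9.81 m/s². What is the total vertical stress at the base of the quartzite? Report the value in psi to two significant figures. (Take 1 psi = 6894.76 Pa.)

54000 psi

seawater: 1030 kg/m³ × 9.81 m/s² × 920 m = 9.296×10^6 Pa = 1348 psi
mudstone: 2290 kg/m³ × 9.81 m/s² × 7766 m = 1.745×10^8 Pa = 25304 psi
amphibolite: 3030 kg/m³ × 9.81 m/s² × 709 m = 2.107×10^7 Pa = 3057 psi
quartzite: 2620 kg/m³ × 9.81 m/s² × 6561 m = 1.686×10^8 Pa = 24458 psi
Total = 1348 + 25304 + 3057 + 24458 = 54167 psi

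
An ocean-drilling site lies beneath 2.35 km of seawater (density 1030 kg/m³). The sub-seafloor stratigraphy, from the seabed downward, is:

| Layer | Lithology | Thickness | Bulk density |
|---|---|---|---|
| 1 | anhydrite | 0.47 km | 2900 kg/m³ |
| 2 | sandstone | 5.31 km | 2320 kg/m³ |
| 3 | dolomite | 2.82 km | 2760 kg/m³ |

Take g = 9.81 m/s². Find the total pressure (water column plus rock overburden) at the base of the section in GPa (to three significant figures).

0.234 GPa

seawater: 1030 kg/m³ × 9.81 m/s² × 2350 m = 2.375×10^7 Pa = 0.02375 GPa
anhydrite: 2900 kg/m³ × 9.81 m/s² × 470 m = 1.337×10^7 Pa = 0.01337 GPa
sandstone: 2320 kg/m³ × 9.81 m/s² × 5310 m = 1.209×10^8 Pa = 0.1209 GPa
dolomite: 2760 kg/m³ × 9.81 m/s² × 2820 m = 7.635×10^7 Pa = 0.07635 GPa
Total = 0.02375 + 0.01337 + 0.1209 + 0.07635 = 0.23432 GPa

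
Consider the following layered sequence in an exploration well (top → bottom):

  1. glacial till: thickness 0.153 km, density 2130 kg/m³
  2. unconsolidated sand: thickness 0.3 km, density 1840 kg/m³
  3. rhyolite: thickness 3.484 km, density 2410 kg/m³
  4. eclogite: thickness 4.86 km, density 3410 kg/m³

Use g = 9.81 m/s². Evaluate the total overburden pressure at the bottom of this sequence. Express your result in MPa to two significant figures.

glacial till: 2130 kg/m³ × 9.81 m/s² × 153 m = 3.197×10^6 Pa = 3.197 MPa
unconsolidated sand: 1840 kg/m³ × 9.81 m/s² × 300 m = 5.415×10^6 Pa = 5.415 MPa
rhyolite: 2410 kg/m³ × 9.81 m/s² × 3484 m = 8.237×10^7 Pa = 82.37 MPa
eclogite: 3410 kg/m³ × 9.81 m/s² × 4860 m = 1.626×10^8 Pa = 162.6 MPa
Total = 3.197 + 5.415 + 82.37 + 162.6 = 253.56 MPa

250 MPa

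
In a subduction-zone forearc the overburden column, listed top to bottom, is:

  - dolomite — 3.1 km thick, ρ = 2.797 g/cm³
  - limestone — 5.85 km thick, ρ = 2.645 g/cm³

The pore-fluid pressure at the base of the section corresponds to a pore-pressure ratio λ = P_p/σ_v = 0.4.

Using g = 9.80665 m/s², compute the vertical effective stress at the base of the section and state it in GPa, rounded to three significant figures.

0.142 GPa

Overburden (lithostatic) stress σ_v:
dolomite: 2797 kg/m³ × 9.80665 m/s² × 3100 m = 8.503×10^7 Pa = 85.03 MPa
limestone: 2645 kg/m³ × 9.80665 m/s² × 5850 m = 1.517×10^8 Pa = 151.7 MPa
Total = 85.03 + 151.7 = 236.77 MPa
Pore pressure P_p = λ·σ_v = 0.4 × 236.8 MPa = 94.71 MPa
Effective stress σ' = σ_v − P_p = 236.8 − 94.71 = 142.06 MPa = 0.14206 GPa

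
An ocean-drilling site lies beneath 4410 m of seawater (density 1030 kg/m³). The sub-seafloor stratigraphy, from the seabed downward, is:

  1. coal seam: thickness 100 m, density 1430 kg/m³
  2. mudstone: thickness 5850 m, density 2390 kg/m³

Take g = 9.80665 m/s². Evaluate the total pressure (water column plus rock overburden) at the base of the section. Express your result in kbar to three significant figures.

1.83 kbar

seawater: 1030 kg/m³ × 9.80665 m/s² × 4410 m = 4.454×10^7 Pa = 0.4454 kbar
coal seam: 1430 kg/m³ × 9.80665 m/s² × 100 m = 1.402×10^6 Pa = 0.01402 kbar
mudstone: 2390 kg/m³ × 9.80665 m/s² × 5850 m = 1.371×10^8 Pa = 1.371 kbar
Total = 0.4454 + 0.01402 + 1.371 = 1.8306 kbar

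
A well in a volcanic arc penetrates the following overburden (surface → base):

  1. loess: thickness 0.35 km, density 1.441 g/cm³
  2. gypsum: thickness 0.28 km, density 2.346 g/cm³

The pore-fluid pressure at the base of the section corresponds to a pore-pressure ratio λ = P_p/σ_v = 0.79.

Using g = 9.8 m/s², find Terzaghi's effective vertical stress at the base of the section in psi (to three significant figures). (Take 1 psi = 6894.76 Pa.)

Overburden (lithostatic) stress σ_v:
loess: 1441 kg/m³ × 9.8 m/s² × 350 m = 4.943×10^6 Pa = 4.943 MPa
gypsum: 2346 kg/m³ × 9.8 m/s² × 280 m = 6.437×10^6 Pa = 6.437 MPa
Total = 4.943 + 6.437 = 11.380 MPa
Pore pressure P_p = λ·σ_v = 0.79 × 11.38 MPa = 8.990 MPa
Effective stress σ' = σ_v − P_p = 11.38 − 8.990 = 2.3898 MPa = 346.61 psi

347 psi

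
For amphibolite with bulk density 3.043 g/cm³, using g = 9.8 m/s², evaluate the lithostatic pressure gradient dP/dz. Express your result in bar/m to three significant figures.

dP/dz = ρg = 3043 kg/m³ × 9.8 m/s² = 29821 Pa/m
= 29821 Pa/m × (1 bar/m / 1.0000×10^5 Pa/m) = 0.29821 bar/m

0.298 bar/m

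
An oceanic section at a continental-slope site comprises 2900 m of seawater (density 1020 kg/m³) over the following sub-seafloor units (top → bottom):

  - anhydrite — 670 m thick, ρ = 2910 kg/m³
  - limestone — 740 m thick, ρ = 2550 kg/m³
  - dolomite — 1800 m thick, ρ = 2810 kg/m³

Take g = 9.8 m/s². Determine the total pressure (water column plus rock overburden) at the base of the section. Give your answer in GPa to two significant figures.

seawater: 1020 kg/m³ × 9.8 m/s² × 2900 m = 2.899×10^7 Pa = 0.02899 GPa
anhydrite: 2910 kg/m³ × 9.8 m/s² × 670 m = 1.911×10^7 Pa = 0.01911 GPa
limestone: 2550 kg/m³ × 9.8 m/s² × 740 m = 1.849×10^7 Pa = 0.01849 GPa
dolomite: 2810 kg/m³ × 9.8 m/s² × 1800 m = 4.957×10^7 Pa = 0.04957 GPa
Total = 0.02899 + 0.01911 + 0.01849 + 0.04957 = 0.11616 GPa

0.12 GPa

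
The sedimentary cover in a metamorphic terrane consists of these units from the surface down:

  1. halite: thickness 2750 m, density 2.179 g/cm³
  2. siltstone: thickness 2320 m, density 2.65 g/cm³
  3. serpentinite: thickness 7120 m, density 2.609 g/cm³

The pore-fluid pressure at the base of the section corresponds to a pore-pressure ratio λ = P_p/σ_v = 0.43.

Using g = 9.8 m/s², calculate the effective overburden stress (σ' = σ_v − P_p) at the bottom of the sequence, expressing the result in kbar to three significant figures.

Overburden (lithostatic) stress σ_v:
halite: 2179 kg/m³ × 9.8 m/s² × 2750 m = 5.872×10^7 Pa = 58.72 MPa
siltstone: 2650 kg/m³ × 9.8 m/s² × 2320 m = 6.025×10^7 Pa = 60.25 MPa
serpentinite: 2609 kg/m³ × 9.8 m/s² × 7120 m = 1.820×10^8 Pa = 182.0 MPa
Total = 58.72 + 60.25 + 182.0 = 301.02 MPa
Pore pressure P_p = λ·σ_v = 0.43 × 301.0 MPa = 129.4 MPa
Effective stress σ' = σ_v − P_p = 301.0 − 129.4 = 171.58 MPa = 1.7158 kbar

1.72 kbar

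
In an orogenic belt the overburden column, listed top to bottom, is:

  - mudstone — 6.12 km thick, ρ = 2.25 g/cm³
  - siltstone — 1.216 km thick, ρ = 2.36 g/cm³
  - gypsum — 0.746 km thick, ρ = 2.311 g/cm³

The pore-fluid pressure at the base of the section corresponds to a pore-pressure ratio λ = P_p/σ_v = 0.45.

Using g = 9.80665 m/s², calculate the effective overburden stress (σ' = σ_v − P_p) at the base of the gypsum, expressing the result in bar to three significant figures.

Overburden (lithostatic) stress σ_v:
mudstone: 2250 kg/m³ × 9.80665 m/s² × 6120 m = 1.350×10^8 Pa = 135.0 MPa
siltstone: 2360 kg/m³ × 9.80665 m/s² × 1216 m = 2.814×10^7 Pa = 28.14 MPa
gypsum: 2311 kg/m³ × 9.80665 m/s² × 746 m = 1.691×10^7 Pa = 16.91 MPa
Total = 135.0 + 28.14 + 16.91 = 180.09 MPa
Pore pressure P_p = λ·σ_v = 0.45 × 180.1 MPa = 81.04 MPa
Effective stress σ' = σ_v − P_p = 180.1 − 81.04 = 99.048 MPa = 990.48 bar

990 bar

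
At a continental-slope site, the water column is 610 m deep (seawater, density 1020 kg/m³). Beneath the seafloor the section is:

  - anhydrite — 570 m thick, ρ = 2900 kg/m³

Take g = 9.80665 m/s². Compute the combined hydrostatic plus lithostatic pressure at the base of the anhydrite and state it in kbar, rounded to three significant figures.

seawater: 1020 kg/m³ × 9.80665 m/s² × 610 m = 6.102×10^6 Pa = 0.06102 kbar
anhydrite: 2900 kg/m³ × 9.80665 m/s² × 570 m = 1.621×10^7 Pa = 0.1621 kbar
Total = 0.06102 + 0.1621 = 0.22312 kbar

0.223 kbar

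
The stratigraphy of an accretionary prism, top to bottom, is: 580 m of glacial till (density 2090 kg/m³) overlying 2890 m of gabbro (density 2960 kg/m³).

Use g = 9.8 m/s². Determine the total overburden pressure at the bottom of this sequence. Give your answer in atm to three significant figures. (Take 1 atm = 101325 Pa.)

glacial till: 2090 kg/m³ × 9.8 m/s² × 580 m = 1.188×10^7 Pa = 117.2 atm
gabbro: 2960 kg/m³ × 9.8 m/s² × 2890 m = 8.383×10^7 Pa = 827.4 atm
Total = 117.2 + 827.4 = 944.61 atm

945 atm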